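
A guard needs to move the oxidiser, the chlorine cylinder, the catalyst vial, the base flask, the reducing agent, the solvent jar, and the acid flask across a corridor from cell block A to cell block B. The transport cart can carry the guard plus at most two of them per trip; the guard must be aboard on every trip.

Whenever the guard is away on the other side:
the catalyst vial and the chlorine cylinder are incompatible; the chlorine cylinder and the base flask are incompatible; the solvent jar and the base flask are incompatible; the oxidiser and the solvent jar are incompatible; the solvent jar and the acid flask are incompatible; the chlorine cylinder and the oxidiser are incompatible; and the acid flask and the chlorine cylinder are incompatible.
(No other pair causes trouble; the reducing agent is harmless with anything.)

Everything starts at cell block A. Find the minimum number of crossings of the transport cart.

Counting alone: the guard can take at most 2 across per trip to cell block B, so moving all 7 needs at least 4 loaded trips out, with a return between consecutive ones — at least 7 crossings.
The safety rule pushes this higher. Following every safe sequence of crossings, the most of the 7 that can be at cell block B as the transport cart arrives there on crossing 7 is 6 — never all 7.
So no plan with fewer than 9 crossings exists, and this one achieves 9:
1. Guard goes to cell block B with the chlorine cylinder and the solvent jar.  [cell block A: the acid flask, the base flask, the catalyst vial, the oxidiser, the reducing agent | cell block B: the chlorine cylinder, the solvent jar]
2. Guard goes back to cell block A alone.  [cell block A: the acid flask, the base flask, the catalyst vial, the oxidiser, the reducing agent | cell block B: the chlorine cylinder, the solvent jar]
3. Guard goes to cell block B with the reducing agent.  [cell block A: the acid flask, the base flask, the catalyst vial, the oxidiser | cell block B: the chlorine cylinder, the reducing agent, the solvent jar]
4. Guard goes back to cell block A alone.  [cell block A: the acid flask, the base flask, the catalyst vial, the oxidiser | cell block B: the chlorine cylinder, the reducing agent, the solvent jar]
5. Guard goes to cell block B with the catalyst vial and the oxidiser.  [cell block A: the acid flask, the base flask | cell block B: the catalyst vial, the chlorine cylinder, the oxidiser, the reducing agent, the solvent jar]
6. Guard goes back to cell block A with the chlorine cylinder and the solvent jar.  [cell block A: the acid flask, the base flask, the chlorine cylinder, the solvent jar | cell block B: the catalyst vial, the oxidiser, the reducing agent]
7. Guard goes to cell block B with the acid flask and the base flask.  [cell block A: the chlorine cylinder, the solvent jar | cell block B: the acid flask, the base flask, the catalyst vial, the oxidiser, the reducing agent]
8. Guard goes back to cell block A alone.  [cell block A: the chlorine cylinder, the solvent jar | cell block B: the acid flask, the base flask, the catalyst vial, the oxidiser, the reducing agent]
9. Guard goes to cell block B with the chlorine cylinder and the solvent jar.  [cell block A: — | cell block B: the acid flask, the base flask, the catalyst vial, the chlorine cylinder, the oxidiser, the reducing agent, the solvent jar]

9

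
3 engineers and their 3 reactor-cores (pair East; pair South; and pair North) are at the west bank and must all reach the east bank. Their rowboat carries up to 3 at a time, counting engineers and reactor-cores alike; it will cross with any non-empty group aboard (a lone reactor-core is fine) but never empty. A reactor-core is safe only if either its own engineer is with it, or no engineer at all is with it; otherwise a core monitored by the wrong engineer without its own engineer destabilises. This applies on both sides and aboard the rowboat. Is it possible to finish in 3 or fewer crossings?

No

Counting alone: each trip to the east bank takes at most 3 across and each return brings at least 1 back, so after t trips out (and t−1 returns) at most 3t − (t−1) of the 6 are across; that first reaches 6 at t = 3, so at least 5 crossings are needed.
Since 3 < 5, 3 crossings cannot be enough. (The shortest complete plan in fact takes 5:)
1. engineer East and reactor-core East cross → the east bank.
2. engineer East crosses ← the west bank.
3. engineer East, engineer North, and engineer South cross → the east bank.
4. reactor-core East crosses ← the west bank.
5. reactor-core East, reactor-core North, and reactor-core South cross → the east bank.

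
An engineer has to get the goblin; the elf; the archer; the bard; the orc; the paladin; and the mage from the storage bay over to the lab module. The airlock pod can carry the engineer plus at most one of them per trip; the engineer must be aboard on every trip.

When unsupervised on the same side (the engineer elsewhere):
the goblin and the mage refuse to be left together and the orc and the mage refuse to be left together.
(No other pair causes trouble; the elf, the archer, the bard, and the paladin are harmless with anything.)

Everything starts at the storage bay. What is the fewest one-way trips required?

Counting alone: the engineer can take at most 1 across per trip to the lab module, so moving all 7 needs at least 7 loaded trips out, with a return between consecutive ones — at least 13 crossings.
The safety rule pushes this higher. Following every safe sequence of crossings, the most of the 7 that can be at the lab module as the airlock pod arrives there on crossing 13 is 6 — never all 7.
So no plan with fewer than 15 crossings exists, and this one achieves 15:
1. Engineer goes to the lab module with the mage.
2. Engineer goes back to the storage bay alone.
3. Engineer goes to the lab module with the goblin.
4. Engineer goes back to the storage bay with the mage.
5. Engineer goes to the lab module with the orc.
6. Engineer goes back to the storage bay alone.
7. Engineer goes to the lab module with the elf.
8. Engineer goes back to the storage bay alone.
9. Engineer goes to the lab module with the archer.
10. Engineer goes back to the storage bay alone.
11. Engineer goes to the lab module with the bard.
12. Engineer goes back to the storage bay alone.
13. Engineer goes to the lab module with the paladin.
14. Engineer goes back to the storage bay alone.
15. Engineer goes to the lab module with the mage.

15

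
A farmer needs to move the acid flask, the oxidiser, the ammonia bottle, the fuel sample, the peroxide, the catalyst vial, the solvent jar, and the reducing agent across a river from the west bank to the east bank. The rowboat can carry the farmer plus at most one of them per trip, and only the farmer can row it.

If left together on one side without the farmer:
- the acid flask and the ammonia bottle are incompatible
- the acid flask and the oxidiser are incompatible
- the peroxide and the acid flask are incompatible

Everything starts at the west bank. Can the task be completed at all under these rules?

Following every safe sequence of crossings from the start, the most of the 8 that can be at the east bank as the rowboat arrives there on crossings 1, 3, 5, 7, 9, 11 is 1, 2, 3, 4, 5, 6 respectively; the best ever achieved is 6 of 8.
From crossing 13 on, no configuration arises that was not already reachable earlier: only 144 distinct safe configurations (who is on which side, and where the rowboat is) can ever be reached, none of them has everyone across, and every continuation just revisits them. So no valid plan exists.

No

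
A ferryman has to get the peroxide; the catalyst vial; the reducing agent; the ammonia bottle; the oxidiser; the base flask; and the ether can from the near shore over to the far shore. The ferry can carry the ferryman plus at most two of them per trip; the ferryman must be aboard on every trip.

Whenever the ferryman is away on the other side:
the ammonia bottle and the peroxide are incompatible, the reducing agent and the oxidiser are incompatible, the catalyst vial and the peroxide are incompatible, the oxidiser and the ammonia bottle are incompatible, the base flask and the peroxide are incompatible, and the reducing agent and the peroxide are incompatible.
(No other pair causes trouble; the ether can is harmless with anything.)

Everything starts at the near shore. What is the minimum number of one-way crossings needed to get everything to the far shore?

9

Counting alone: the ferryman can take at most 2 across per trip to the far shore, so moving all 7 needs at least 4 loaded trips out, with a return between consecutive ones — at least 7 crossings.
The safety rule pushes this higher. Following every safe sequence of crossings, the most of the 7 that can be at the far shore as the ferry arrives there on crossing 7 is 6 — never all 7.
So no plan with fewer than 9 crossings exists, and this one achieves 9:
1. Ferryman goes to the far shore with the oxidiser and the peroxide.
2. Ferryman goes back to the near shore alone.
3. Ferryman goes to the far shore with the ether can.
4. Ferryman goes back to the near shore alone.
5. Ferryman goes to the far shore with the catalyst vial and the reducing agent.
6. Ferryman goes back to the near shore with the oxidiser and the peroxide.
7. Ferryman goes to the far shore with the ammonia bottle and the base flask.
8. Ferryman goes back to the near shore alone.
9. Ferryman goes to the far shore with the oxidiser and the peroxide.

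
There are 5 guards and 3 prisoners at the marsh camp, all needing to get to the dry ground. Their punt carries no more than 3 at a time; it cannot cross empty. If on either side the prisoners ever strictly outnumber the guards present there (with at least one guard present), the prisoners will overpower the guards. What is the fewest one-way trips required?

7

Counting alone: each trip to the dry ground takes at most 3 across and each return brings at least 1 back, so after t trips out (and t−1 returns) at most 3t − (t−1) of the 8 are across; that first reaches 8 at t = 4, so at least 7 crossings are needed.
The plan below uses exactly 7 crossings, so it is optimal:
1. 2 prisoners → the dry ground.  (the marsh camp: 5G 1P; the dry ground: 0G 2P)
2. 1 prisoner ← the marsh camp.  (the marsh camp: 5G 2P; the dry ground: 0G 1P)
3. 2 guards and 1 prisoner → the dry ground.  (the marsh camp: 3G 1P; the dry ground: 2G 2P)
4. 1 prisoner ← the marsh camp.  (the marsh camp: 3G 2P; the dry ground: 2G 1P)
5. 1 guard and 2 prisoners → the dry ground.  (the marsh camp: 2G 0P; the dry ground: 3G 3P)
6. 1 prisoner ← the marsh camp.  (the marsh camp: 2G 1P; the dry ground: 3G 2P)
7. 2 guards and 1 prisoner → the dry ground.  (the marsh camp: 0G 0P; the dry ground: 5G 3P)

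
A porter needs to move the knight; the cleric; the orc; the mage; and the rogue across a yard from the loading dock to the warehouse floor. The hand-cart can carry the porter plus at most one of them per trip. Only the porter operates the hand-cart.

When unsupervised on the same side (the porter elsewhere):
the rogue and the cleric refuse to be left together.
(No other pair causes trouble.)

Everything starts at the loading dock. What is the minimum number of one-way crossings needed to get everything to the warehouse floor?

Counting alone: the porter can take at most 1 across per trip to the warehouse floor, so moving all 5 needs at least 5 loaded trips out, with a return between consecutive ones — at least 9 crossings.
The plan below uses exactly 9 crossings, so it is optimal:
1. Porter goes to the warehouse floor with the cleric.  [the loading dock: the knight, the mage, the orc, the rogue | the warehouse floor: the cleric]
2. Porter goes back to the loading dock alone.  [the loading dock: the knight, the mage, the orc, the rogue | the warehouse floor: the cleric]
3. Porter goes to the warehouse floor with the knight.  [the loading dock: the mage, the orc, the rogue | the warehouse floor: the cleric, the knight]
4. Porter goes back to the loading dock alone.  [the loading dock: the mage, the orc, the rogue | the warehouse floor: the cleric, the knight]
5. Porter goes to the warehouse floor with the orc.  [the loading dock: the mage, the rogue | the warehouse floor: the cleric, the knight, the orc]
6. Porter goes back to the loading dock alone.  [the loading dock: the mage, the rogue | the warehouse floor: the cleric, the knight, the orc]
7. Porter goes to the warehouse floor with the mage.  [the loading dock: the rogue | the warehouse floor: the cleric, the knight, the mage, the orc]
8. Porter goes back to the loading dock alone.  [the loading dock: the rogue | the warehouse floor: the cleric, the knight, the mage, the orc]
9. Porter goes to the warehouse floor with the rogue.  [the loading dock: — | the warehouse floor: the cleric, the knight, the mage, the orc, the rogue]

9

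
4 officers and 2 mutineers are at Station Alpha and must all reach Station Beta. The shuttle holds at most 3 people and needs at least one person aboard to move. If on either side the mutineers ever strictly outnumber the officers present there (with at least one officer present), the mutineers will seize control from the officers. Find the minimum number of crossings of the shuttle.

Counting alone: each trip to Station Beta takes at most 3 across and each return brings at least 1 back, so after t trips out (and t−1 returns) at most 3t − (t−1) of the 6 are across; that first reaches 6 at t = 3, so at least 5 crossings are needed.
The plan below uses exactly 5 crossings, so it is optimal:
1. 2 mutineers → Station Beta.  (Station Alpha: 4O 0M; Station Beta: 0O 2M)
2. 1 mutineer ← Station Alpha.  (Station Alpha: 4O 1M; Station Beta: 0O 1M)
3. 2 officers and 1 mutineer → Station Beta.  (Station Alpha: 2O 0M; Station Beta: 2O 2M)
4. 1 mutineer ← Station Alpha.  (Station Alpha: 2O 1M; Station Beta: 2O 1M)
5. 2 officers and 1 mutineer → Station Beta.  (Station Alpha: 0O 0M; Station Beta: 4O 2M)

5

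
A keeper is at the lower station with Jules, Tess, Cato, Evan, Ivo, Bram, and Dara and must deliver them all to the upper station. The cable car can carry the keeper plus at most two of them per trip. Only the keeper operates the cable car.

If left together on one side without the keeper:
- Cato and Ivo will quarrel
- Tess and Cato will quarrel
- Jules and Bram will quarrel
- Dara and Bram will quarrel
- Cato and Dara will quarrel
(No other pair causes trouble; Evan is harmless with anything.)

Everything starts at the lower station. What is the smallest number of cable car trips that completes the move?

9

Counting alone: the keeper can take at most 2 across per trip to the upper station, so moving all 7 needs at least 4 loaded trips out, with a return between consecutive ones — at least 7 crossings.
The safety rule pushes this higher. Following every safe sequence of crossings, the most of the 7 that can be at the upper station as the cable car arrives there on crossing 7 is 6 — never all 7.
So no plan with fewer than 9 crossings exists, and this one achieves 9:
1. Keeper goes to the upper station with Bram and Cato.
2. Keeper goes back to the lower station alone.
3. Keeper goes to the upper station with Jules.
4. Keeper goes back to the lower station with Bram.
5. Keeper goes to the upper station with Dara and Tess.
6. Keeper goes back to the lower station with Cato.
7. Keeper goes to the upper station with Evan and Ivo.
8. Keeper goes back to the lower station alone.
9. Keeper goes to the upper station with Bram and Cato.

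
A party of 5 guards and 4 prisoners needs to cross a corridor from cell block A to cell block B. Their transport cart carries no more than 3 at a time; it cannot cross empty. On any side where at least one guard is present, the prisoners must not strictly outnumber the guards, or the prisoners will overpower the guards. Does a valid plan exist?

1. 3 prisoners → cell block B.  (cell block A: 5G 1P; cell block B: 0G 3P)
2. 1 prisoner ← cell block A.  (cell block A: 5G 2P; cell block B: 0G 2P)
3. 3 guards → cell block B.  (cell block A: 2G 2P; cell block B: 3G 2P)
4. 1 guard ← cell block A.  (cell block A: 3G 2P; cell block B: 2G 2P)
5. 2 guards and 1 prisoner → cell block B.  (cell block A: 1G 1P; cell block B: 4G 3P)
6. 1 guard ← cell block A.  (cell block A: 2G 1P; cell block B: 3G 3P)
7. 2 guards and 1 prisoner → cell block B.  (cell block A: 0G 0P; cell block B: 5G 4P)

Yes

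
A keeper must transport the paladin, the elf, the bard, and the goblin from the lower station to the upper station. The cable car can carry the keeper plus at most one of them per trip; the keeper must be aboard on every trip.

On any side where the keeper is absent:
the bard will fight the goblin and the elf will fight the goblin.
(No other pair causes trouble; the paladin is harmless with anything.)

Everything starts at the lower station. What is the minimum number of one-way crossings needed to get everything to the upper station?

Counting alone: the keeper can take at most 1 across per trip to the upper station, so moving all 4 needs at least 4 loaded trips out, with a return between consecutive ones — at least 7 crossings.
The safety rule pushes this higher. Following every safe sequence of crossings, the most of the 4 that can be at the upper station as the cable car arrives there on crossing 7 is 3 — never all 4.
So no plan with fewer than 9 crossings exists, and this one achieves 9:
1. Keeper goes to the upper station with the goblin.  [the lower station: the bard, the elf, the paladin | the upper station: the goblin]
2. Keeper goes back to the lower station alone.  [the lower station: the bard, the elf, the paladin | the upper station: the goblin]
3. Keeper goes to the upper station with the paladin.  [the lower station: the bard, the elf | the upper station: the goblin, the paladin]
4. Keeper goes back to the lower station alone.  [the lower station: the bard, the elf | the upper station: the goblin, the paladin]
5. Keeper goes to the upper station with the elf.  [the lower station: the bard | the upper station: the elf, the goblin, the paladin]
6. Keeper goes back to the lower station with the goblin.  [the lower station: the bard, the goblin | the upper station: the elf, the paladin]
7. Keeper goes to the upper station with the bard.  [the lower station: the goblin | the upper station: the bard, the elf, the paladin]
8. Keeper goes back to the lower station alone.  [the lower station: the goblin | the upper station: the bard, the elf, the paladin]
9. Keeper goes to the upper station with the goblin.  [the lower station: — | the upper station: the bard, the elf, the goblin, the paladin]

9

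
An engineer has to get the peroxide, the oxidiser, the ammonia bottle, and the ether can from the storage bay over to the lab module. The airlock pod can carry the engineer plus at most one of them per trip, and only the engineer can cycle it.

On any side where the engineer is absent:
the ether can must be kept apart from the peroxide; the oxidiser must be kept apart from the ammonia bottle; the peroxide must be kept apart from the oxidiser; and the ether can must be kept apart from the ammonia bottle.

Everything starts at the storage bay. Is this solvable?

No

Whatever the first load, the items left behind include a forbidden pair without the engineer. No opening move is safe, so no plan exists.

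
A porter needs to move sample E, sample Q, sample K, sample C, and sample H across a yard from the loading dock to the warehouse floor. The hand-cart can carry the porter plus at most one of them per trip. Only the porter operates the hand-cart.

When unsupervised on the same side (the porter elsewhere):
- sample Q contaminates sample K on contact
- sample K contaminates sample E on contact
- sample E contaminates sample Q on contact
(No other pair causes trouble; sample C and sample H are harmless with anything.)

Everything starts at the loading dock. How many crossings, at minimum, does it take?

Whatever the first load, the items left behind include a forbidden pair without the porter. No opening move is safe, so no plan exists.

impossible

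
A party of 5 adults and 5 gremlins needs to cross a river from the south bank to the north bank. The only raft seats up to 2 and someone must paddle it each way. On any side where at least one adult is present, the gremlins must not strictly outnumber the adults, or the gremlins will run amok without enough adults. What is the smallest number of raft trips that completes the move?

impossible

Following every safe sequence of crossings from the start, the most of the 10 that can be at the north bank as the raft arrives there on crossings 1, 3, 5, 7 is 2, 3, 4, 5 respectively; the best ever achieved is 5 of 10.
From crossing 9 on, no configuration arises that was not already reachable earlier: only 13 distinct safe configurations (who is on which side, and where the raft is) can ever be reached, none of them has everyone across, and every continuation just revisits them. They are: 0 adults + 0 gremlins across (raft back at the start); 0 adults + 1 gremlin across (raft there); 0 adults + 1 gremlin across (raft back at the start); 0 adults + 2 gremlins across (raft there); 0 adults + 2 gremlins across (raft back at the start); 0 adults + 3 gremlins across (raft there); 0 adults + 3 gremlins across (raft back at the start); 0 adults + 4 gremlins across (raft there); 0 adults + 4 gremlins across (raft back at the start); 0 adults + 5 gremlins across (raft there); 1 adult + 1 gremlin across (raft there); 1 adult + 1 gremlin across (raft back at the start); 2 adults + 2 gremlins across (raft there). So no valid plan exists.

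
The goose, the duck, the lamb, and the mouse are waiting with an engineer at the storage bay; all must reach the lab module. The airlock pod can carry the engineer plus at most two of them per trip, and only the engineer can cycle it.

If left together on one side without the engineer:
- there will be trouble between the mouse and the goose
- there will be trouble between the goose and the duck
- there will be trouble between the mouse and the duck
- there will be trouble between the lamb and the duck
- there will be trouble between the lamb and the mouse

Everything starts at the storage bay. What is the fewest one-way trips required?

5

Counting alone: the engineer can take at most 2 across per trip to the lab module, so moving all 4 needs at least 2 loaded trips out, with a return between consecutive ones — at least 3 crossings.
The safety rule pushes this higher. Following every safe sequence of crossings, the most of the 4 that can be at the lab module as the airlock pod arrives there on crossing 3 is 3 — never all 4.
So no plan with fewer than 5 crossings exists, and this one achieves 5:
1. Engineer goes to the lab module with the duck and the mouse.  [the storage bay: the goose, the lamb | the lab module: the duck, the mouse]
2. Engineer goes back to the storage bay with the duck.  [the storage bay: the duck, the goose, the lamb | the lab module: the mouse]
3. Engineer goes to the lab module with the goose and the lamb.  [the storage bay: the duck | the lab module: the goose, the lamb, the mouse]
4. Engineer goes back to the storage bay with the mouse.  [the storage bay: the duck, the mouse | the lab module: the goose, the lamb]
5. Engineer goes to the lab module with the duck and the mouse.  [the storage bay: — | the lab module: the duck, the goose, the lamb, the mouse]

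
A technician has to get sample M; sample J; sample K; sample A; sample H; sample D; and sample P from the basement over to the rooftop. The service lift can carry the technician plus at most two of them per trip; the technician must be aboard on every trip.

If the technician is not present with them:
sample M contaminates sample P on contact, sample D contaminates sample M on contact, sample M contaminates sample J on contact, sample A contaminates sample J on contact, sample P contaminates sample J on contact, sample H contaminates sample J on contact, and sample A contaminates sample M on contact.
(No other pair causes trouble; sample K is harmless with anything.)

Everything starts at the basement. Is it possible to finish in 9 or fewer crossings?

No

Counting alone: the technician can take at most 2 across per trip to the rooftop, so moving all 7 needs at least 4 loaded trips out, with a return between consecutive ones — at least 7 crossings.
The safety rule pushes this higher. Following every safe sequence of crossings, the most of the 7 that can be at the rooftop as the service lift arrives there on crossings 7, 9 is 5, 6 respectively — never all 7.
So the move cannot be finished within 9 crossings. (The shortest complete plan takes 11:)
1. Technician goes to the rooftop with sample J and sample M.  [the basement: sample A, sample D, sample H, sample K, sample P | the rooftop: sample J, sample M]
2. Technician goes back to the basement with sample M.  [the basement: sample A, sample D, sample H, sample K, sample M, sample P | the rooftop: sample J]
3. Technician goes to the rooftop with sample K and sample M.  [the basement: sample A, sample D, sample H, sample P | the rooftop: sample J, sample K, sample M]
4. Technician goes back to the basement with sample M.  [the basement: sample A, sample D, sample H, sample M, sample P | the rooftop: sample J, sample K]
5. Technician goes to the rooftop with sample H and sample M.  [the basement: sample A, sample D, sample P | the rooftop: sample H, sample J, sample K, sample M]
6. Technician goes back to the basement with sample J.  [the basement: sample A, sample D, sample J, sample P | the rooftop: sample H, sample K, sample M]
7. Technician goes to the rooftop with sample A and sample P.  [the basement: sample D, sample J | the rooftop: sample A, sample H, sample K, sample M, sample P]
8. Technician goes back to the basement with sample M.  [the basement: sample D, sample J, sample M | the rooftop: sample A, sample H, sample K, sample P]
9. Technician goes to the rooftop with sample D and sample M.  [the basement: sample J | the rooftop: sample A, sample D, sample H, sample K, sample M, sample P]
10. Technician goes back to the basement with sample M.  [the basement: sample J, sample M | the rooftop: sample A, sample D, sample H, sample K, sample P]
11. Technician goes to the rooftop with sample J and sample M.  [the basement: — | the rooftop: sample A, sample D, sample H, sample J, sample K, sample M, sample P]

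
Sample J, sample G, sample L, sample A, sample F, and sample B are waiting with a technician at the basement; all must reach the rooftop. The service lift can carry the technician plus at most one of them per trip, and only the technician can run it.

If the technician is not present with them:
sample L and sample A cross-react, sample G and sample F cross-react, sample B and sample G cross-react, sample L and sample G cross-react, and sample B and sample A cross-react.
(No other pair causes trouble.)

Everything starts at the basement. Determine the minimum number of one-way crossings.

impossible

Whatever the first load, the items left behind include a forbidden pair without the technician. No opening move is safe, so no plan exists.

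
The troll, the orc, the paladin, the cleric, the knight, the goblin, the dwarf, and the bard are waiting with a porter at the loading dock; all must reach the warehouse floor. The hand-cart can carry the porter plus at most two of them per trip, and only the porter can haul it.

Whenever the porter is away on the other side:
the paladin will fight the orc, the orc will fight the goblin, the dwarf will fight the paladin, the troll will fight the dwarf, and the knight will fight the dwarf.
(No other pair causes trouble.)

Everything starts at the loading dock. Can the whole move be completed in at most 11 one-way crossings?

Yes — this plan uses 9 crossings (≤ 11):
1. Porter goes to the warehouse floor with the dwarf and the orc.  [the loading dock: the bard, the cleric, the goblin, the knight, the paladin, the troll | the warehouse floor: the dwarf, the orc]
2. Porter goes back to the loading dock alone.  [the loading dock: the bard, the cleric, the goblin, the knight, the paladin, the troll | the warehouse floor: the dwarf, the orc]
3. Porter goes to the warehouse floor with the paladin and the troll.  [the loading dock: the bard, the cleric, the goblin, the knight | the warehouse floor: the dwarf, the orc, the paladin, the troll]
4. Porter goes back to the loading dock with the dwarf and the orc.  [the loading dock: the bard, the cleric, the dwarf, the goblin, the knight, the orc | the warehouse floor: the paladin, the troll]
5. Porter goes to the warehouse floor with the goblin and the knight.  [the loading dock: the bard, the cleric, the dwarf, the orc | the warehouse floor: the goblin, the knight, the paladin, the troll]
6. Porter goes back to the loading dock alone.  [the loading dock: the bard, the cleric, the dwarf, the orc | the warehouse floor: the goblin, the knight, the paladin, the troll]
7. Porter goes to the warehouse floor with the bard and the cleric.  [the loading dock: the dwarf, the orc | the warehouse floor: the bard, the cleric, the goblin, the knight, the paladin, the troll]
8. Porter goes back to the loading dock alone.  [the loading dock: the dwarf, the orc | the warehouse floor: the bard, the cleric, the goblin, the knight, the paladin, the troll]
9. Porter goes to the warehouse floor with the dwarf and the orc.  [the loading dock: — | the warehouse floor: the bard, the cleric, the dwarf, the goblin, the knight, the orc, the paladin, the troll]

Yes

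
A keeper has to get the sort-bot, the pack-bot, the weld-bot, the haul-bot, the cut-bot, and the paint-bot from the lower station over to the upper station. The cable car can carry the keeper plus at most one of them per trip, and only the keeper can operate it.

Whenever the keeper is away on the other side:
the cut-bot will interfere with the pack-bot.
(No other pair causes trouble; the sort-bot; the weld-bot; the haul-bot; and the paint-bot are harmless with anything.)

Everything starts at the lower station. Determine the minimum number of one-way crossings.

11

Counting alone: the keeper can take at most 1 across per trip to the upper station, so moving all 6 needs at least 6 loaded trips out, with a return between consecutive ones — at least 11 crossings.
The plan below uses exactly 11 crossings, so it is optimal:
1. Keeper goes to the upper station with the pack-bot.
2. Keeper goes back to the lower station alone.
3. Keeper goes to the upper station with the sort-bot.
4. Keeper goes back to the lower station alone.
5. Keeper goes to the upper station with the weld-bot.
6. Keeper goes back to the lower station alone.
7. Keeper goes to the upper station with the haul-bot.
8. Keeper goes back to the lower station alone.
9. Keeper goes to the upper station with the paint-bot.
10. Keeper goes back to the lower station alone.
11. Keeper goes to the upper station with the cut-bot.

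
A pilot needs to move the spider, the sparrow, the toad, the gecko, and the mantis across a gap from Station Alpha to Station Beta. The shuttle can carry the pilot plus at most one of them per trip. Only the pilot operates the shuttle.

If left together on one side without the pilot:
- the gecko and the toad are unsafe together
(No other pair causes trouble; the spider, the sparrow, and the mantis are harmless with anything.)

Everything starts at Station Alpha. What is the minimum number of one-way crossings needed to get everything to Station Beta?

Counting alone: the pilot can take at most 1 across per trip to Station Beta, so moving all 5 needs at least 5 loaded trips out, with a return between consecutive ones — at least 9 crossings.
The plan below uses exactly 9 crossings, so it is optimal:
1. Pilot goes to Station Beta with the toad.  [Station Alpha: the gecko, the mantis, the sparrow, the spider | Station Beta: the toad]
2. Pilot goes back to Station Alpha alone.  [Station Alpha: the gecko, the mantis, the sparrow, the spider | Station Beta: the toad]
3. Pilot goes to Station Beta with the spider.  [Station Alpha: the gecko, the mantis, the sparrow | Station Beta: the spider, the toad]
4. Pilot goes back to Station Alpha alone.  [Station Alpha: the gecko, the mantis, the sparrow | Station Beta: the spider, the toad]
5. Pilot goes to Station Beta with the sparrow.  [Station Alpha: the gecko, the mantis | Station Beta: the sparrow, the spider, the toad]
6. Pilot goes back to Station Alpha alone.  [Station Alpha: the gecko, the mantis | Station Beta: the sparrow, the spider, the toad]
7. Pilot goes to Station Beta with the mantis.  [Station Alpha: the gecko | Station Beta: the mantis, the sparrow, the spider, the toad]
8. Pilot goes back to Station Alpha alone.  [Station Alpha: the gecko | Station Beta: the mantis, the sparrow, the spider, the toad]
9. Pilot goes to Station Beta with the gecko.  [Station Alpha: — | Station Beta: the gecko, the mantis, the sparrow, the spider, the toad]

9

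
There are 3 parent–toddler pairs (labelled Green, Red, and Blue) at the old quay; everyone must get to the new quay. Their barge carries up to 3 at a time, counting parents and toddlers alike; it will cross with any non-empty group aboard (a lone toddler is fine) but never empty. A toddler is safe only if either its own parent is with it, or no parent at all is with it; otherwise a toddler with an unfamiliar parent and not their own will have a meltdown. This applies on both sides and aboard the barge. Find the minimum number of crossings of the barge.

Counting alone: each trip to the new quay takes at most 3 across and each return brings at least 1 back, so after t trips out (and t−1 returns) at most 3t − (t−1) of the 6 are across; that first reaches 6 at t = 3, so at least 5 crossings are needed.
The plan below uses exactly 5 crossings, so it is optimal:
1. parent Green and toddler Green cross → the new quay.
2. parent Green crosses ← the old quay.
3. parent Blue, parent Green, and parent Red cross → the new quay.
4. toddler Green crosses ← the old quay.
5. toddler Blue, toddler Green, and toddler Red cross → the new quay.

5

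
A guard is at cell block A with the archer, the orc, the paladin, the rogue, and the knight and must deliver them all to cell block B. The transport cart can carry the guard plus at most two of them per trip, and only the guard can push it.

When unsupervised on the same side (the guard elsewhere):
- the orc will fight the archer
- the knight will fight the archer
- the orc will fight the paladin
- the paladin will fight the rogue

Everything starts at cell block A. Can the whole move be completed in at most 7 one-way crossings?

Yes

Yes — this plan uses 7 crossings (≤ 7):
1. Guard goes to cell block B with the archer and the paladin.  [cell block A: the knight, the orc, the rogue | cell block B: the archer, the paladin]
2. Guard goes back to cell block A alone.  [cell block A: the knight, the orc, the rogue | cell block B: the archer, the paladin]
3. Guard goes to cell block B with the orc.  [cell block A: the knight, the rogue | cell block B: the archer, the orc, the paladin]
4. Guard goes back to cell block A with the archer and the paladin.  [cell block A: the archer, the knight, the paladin, the rogue | cell block B: the orc]
5. Guard goes to cell block B with the knight and the rogue.  [cell block A: the archer, the paladin | cell block B: the knight, the orc, the rogue]
6. Guard goes back to cell block A alone.  [cell block A: the archer, the paladin | cell block B: the knight, the orc, the rogue]
7. Guard goes to cell block B with the archer and the paladin.  [cell block A: — | cell block B: the archer, the knight, the orc, the paladin, the rogue]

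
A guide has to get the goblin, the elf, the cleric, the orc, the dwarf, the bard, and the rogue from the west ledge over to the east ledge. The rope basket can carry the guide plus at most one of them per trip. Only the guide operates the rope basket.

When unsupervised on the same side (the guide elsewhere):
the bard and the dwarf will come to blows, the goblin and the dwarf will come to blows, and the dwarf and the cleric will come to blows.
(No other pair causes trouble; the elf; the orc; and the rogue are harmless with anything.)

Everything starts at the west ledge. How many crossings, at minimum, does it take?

Following every safe sequence of crossings from the start, the most of the 7 that can be at the east ledge as the rope basket arrives there on crossings 1, 3, 5, 7, 9 is 1, 2, 3, 4, 5 respectively; the best ever achieved is 5 of 7.
From crossing 11 on, no configuration arises that was not already reachable earlier: only 72 distinct safe configurations (who is on which side, and where the rope basket is) can ever be reached, none of them has everyone across, and every continuation just revisits them. So no valid plan exists.

impossible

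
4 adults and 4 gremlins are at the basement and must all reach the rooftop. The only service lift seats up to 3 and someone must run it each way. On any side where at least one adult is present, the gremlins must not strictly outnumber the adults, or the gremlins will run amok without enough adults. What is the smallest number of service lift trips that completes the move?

Counting alone: each trip to the rooftop takes at most 3 across and each return brings at least 1 back, so after t trips out (and t−1 returns) at most 3t − (t−1) of the 8 are across; that first reaches 8 at t = 4, so at least 7 crossings are needed.
The safety rule pushes this higher. Following every safe sequence of crossings, the most of the 8 that can be at the rooftop as the service lift arrives there on crossing 7 is 7 — never all 8.
So no plan with fewer than 9 crossings exists, and this one achieves 9:
1. 2 gremlins → the rooftop.  (the basement: 4A 2G; the rooftop: 0A 2G)
2. 1 gremlin ← the basement.  (the basement: 4A 3G; the rooftop: 0A 1G)
3. 3 gremlins → the rooftop.  (the basement: 4A 0G; the rooftop: 0A 4G)
4. 1 gremlin ← the basement.  (the basement: 4A 1G; the rooftop: 0A 3G)
5. 3 adults → the rooftop.  (the basement: 1A 1G; the rooftop: 3A 3G)
6. 1 adult and 1 gremlin ← the basement.  (the basement: 2A 2G; the rooftop: 2A 2G)
7. 2 adults → the rooftop.  (the basement: 0A 2G; the rooftop: 4A 2G)
8. 1 gremlin ← the basement.  (the basement: 0A 3G; the rooftop: 4A 1G)
9. 3 gremlins → the rooftop.  (the basement: 0A 0G; the rooftop: 4A 4G)

9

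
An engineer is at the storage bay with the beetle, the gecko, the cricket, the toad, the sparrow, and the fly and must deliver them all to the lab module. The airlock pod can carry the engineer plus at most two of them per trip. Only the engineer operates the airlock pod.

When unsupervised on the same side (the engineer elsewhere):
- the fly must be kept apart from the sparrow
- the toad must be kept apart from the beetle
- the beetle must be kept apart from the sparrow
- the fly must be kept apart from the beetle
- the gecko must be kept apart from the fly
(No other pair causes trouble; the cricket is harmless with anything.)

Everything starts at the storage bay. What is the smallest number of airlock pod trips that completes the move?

Counting alone: the engineer can take at most 2 across per trip to the lab module, so moving all 6 needs at least 3 loaded trips out, with a return between consecutive ones — at least 5 crossings.
The safety rule pushes this higher. Following every safe sequence of crossings, the most of the 6 that can be at the lab module as the airlock pod arrives there on crossings 5, 7 is 4, 5 respectively — never all 6.
So no plan with fewer than 9 crossings exists, and this one achieves 9:
1. Engineer goes to the lab module with the beetle and the fly.
2. Engineer goes back to the storage bay with the beetle.
3. Engineer goes to the lab module with the beetle and the gecko.
4. Engineer goes back to the storage bay with the fly.
5. Engineer goes to the lab module with the cricket and the sparrow.
6. Engineer goes back to the storage bay with the beetle.
7. Engineer goes to the lab module with the beetle and the toad.
8. Engineer goes back to the storage bay with the beetle.
9. Engineer goes to the lab module with the beetle and the fly.

9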